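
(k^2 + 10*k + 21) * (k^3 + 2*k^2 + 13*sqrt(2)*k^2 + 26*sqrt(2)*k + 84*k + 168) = k^5 + 12*k^4 + 13*sqrt(2)*k^4 + 125*k^3 + 156*sqrt(2)*k^3 + 533*sqrt(2)*k^2 + 1050*k^2 + 546*sqrt(2)*k + 3444*k + 3528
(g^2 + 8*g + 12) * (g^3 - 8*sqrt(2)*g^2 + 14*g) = g^5 - 8*sqrt(2)*g^4 + 8*g^4 - 64*sqrt(2)*g^3 + 26*g^3 - 96*sqrt(2)*g^2 + 112*g^2 + 168*g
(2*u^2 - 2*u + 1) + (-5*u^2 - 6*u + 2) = -3*u^2 - 8*u + 3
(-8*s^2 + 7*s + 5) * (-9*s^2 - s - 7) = 72*s^4 - 55*s^3 + 4*s^2 - 54*s - 35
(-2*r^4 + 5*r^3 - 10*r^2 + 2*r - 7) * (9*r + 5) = -18*r^5 + 35*r^4 - 65*r^3 - 32*r^2 - 53*r - 35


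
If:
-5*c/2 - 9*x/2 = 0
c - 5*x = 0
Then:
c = 0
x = 0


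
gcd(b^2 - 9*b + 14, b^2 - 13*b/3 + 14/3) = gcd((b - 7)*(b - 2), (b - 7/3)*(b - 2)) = b - 2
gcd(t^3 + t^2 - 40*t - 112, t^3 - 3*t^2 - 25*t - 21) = t - 7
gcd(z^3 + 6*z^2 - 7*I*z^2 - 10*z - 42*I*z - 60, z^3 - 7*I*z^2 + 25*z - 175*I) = z - 5*I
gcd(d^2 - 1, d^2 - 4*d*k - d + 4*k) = d - 1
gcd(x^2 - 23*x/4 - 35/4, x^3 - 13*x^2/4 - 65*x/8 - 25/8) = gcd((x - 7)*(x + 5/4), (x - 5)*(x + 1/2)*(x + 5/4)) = x + 5/4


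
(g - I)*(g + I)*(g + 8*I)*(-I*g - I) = -I*g^4 + 8*g^3 - I*g^3 + 8*g^2 - I*g^2 + 8*g - I*g + 8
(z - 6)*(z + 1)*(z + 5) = z^3 - 31*z - 30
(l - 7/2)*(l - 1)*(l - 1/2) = l^3 - 5*l^2 + 23*l/4 - 7/4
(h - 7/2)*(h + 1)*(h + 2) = h^3 - h^2/2 - 17*h/2 - 7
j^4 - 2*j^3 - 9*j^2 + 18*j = j*(j - 3)*(j - 2)*(j + 3)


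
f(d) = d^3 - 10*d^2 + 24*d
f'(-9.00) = 447.00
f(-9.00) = -1755.00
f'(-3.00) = 111.00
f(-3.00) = -189.00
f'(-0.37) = 31.81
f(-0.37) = -10.30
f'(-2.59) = 95.92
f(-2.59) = -146.61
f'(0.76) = 10.53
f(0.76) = 12.90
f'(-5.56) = 227.94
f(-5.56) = -614.46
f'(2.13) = -4.99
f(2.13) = 15.41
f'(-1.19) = 52.05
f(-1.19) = -44.41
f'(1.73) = -1.62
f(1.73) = 16.77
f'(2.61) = -7.76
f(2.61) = 12.30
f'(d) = 3*d^2 - 20*d + 24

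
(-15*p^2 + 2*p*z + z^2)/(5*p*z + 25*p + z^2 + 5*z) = (-3*p + z)/(z + 5)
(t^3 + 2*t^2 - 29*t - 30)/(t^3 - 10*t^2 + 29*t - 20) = (t^2 + 7*t + 6)/(t^2 - 5*t + 4)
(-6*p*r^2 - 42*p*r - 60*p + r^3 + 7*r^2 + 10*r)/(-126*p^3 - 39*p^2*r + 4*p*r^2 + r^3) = (r^2 + 7*r + 10)/(21*p^2 + 10*p*r + r^2)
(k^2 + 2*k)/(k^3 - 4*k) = 1/(k - 2)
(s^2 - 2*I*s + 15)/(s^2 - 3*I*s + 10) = (s + 3*I)/(s + 2*I)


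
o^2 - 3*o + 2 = (o - 2)*(o - 1)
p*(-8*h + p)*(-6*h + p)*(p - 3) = 48*h^2*p^2 - 144*h^2*p - 14*h*p^3 + 42*h*p^2 + p^4 - 3*p^3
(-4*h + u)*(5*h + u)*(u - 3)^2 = -20*h^2*u^2 + 120*h^2*u - 180*h^2 + h*u^3 - 6*h*u^2 + 9*h*u + u^4 - 6*u^3 + 9*u^2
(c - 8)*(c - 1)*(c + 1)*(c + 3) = c^4 - 5*c^3 - 25*c^2 + 5*c + 24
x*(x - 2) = x^2 - 2*x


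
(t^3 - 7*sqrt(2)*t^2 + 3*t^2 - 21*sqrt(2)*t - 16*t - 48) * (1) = t^3 - 7*sqrt(2)*t^2 + 3*t^2 - 21*sqrt(2)*t - 16*t - 48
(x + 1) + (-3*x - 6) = -2*x - 5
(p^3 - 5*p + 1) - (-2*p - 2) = p^3 - 3*p + 3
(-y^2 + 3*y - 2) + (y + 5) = -y^2 + 4*y + 3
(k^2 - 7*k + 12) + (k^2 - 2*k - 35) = 2*k^2 - 9*k - 23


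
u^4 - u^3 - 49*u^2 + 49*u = u*(u - 7)*(u - 1)*(u + 7)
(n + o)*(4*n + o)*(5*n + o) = 20*n^3 + 29*n^2*o + 10*n*o^2 + o^3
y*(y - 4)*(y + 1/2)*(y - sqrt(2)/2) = y^4 - 7*y^3/2 - sqrt(2)*y^3/2 - 2*y^2 + 7*sqrt(2)*y^2/4 + sqrt(2)*y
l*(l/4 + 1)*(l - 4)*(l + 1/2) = l^4/4 + l^3/8 - 4*l^2 - 2*l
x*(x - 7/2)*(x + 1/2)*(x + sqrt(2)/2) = x^4 - 3*x^3 + sqrt(2)*x^3/2 - 3*sqrt(2)*x^2/2 - 7*x^2/4 - 7*sqrt(2)*x/8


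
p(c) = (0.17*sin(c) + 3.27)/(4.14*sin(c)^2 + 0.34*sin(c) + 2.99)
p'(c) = (-8.28*sin(c)*cos(c) - 0.34*cos(c))*(0.17*sin(c) + 3.27)/(4.14*sin(c)^2 + 0.34*sin(c) + 2.99)^2 + 0.17*cos(c)/(4.14*sin(c)^2 + 0.34*sin(c) + 2.99)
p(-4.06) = 0.58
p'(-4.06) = 0.40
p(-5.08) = 0.50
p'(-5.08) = -0.20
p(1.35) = 0.47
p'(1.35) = -0.11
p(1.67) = 0.46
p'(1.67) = 0.05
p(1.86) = 0.48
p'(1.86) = 0.15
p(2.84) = 0.96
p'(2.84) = 0.70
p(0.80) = 0.63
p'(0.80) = -0.49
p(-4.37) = 0.49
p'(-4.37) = 0.18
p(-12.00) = 0.77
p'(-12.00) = -0.68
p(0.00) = 1.09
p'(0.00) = -0.07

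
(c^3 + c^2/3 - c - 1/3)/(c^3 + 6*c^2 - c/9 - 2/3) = 3*(c^2 - 1)/(3*c^2 + 17*c - 6)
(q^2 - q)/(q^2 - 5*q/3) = 3*(q - 1)/(3*q - 5)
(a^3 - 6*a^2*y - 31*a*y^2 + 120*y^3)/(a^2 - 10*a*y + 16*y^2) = (-a^2 - 2*a*y + 15*y^2)/(-a + 2*y)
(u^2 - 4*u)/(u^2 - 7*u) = (u - 4)/(u - 7)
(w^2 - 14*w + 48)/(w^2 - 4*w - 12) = (w - 8)/(w + 2)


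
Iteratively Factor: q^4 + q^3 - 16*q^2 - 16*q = (q)*(q^3 + q^2 - 16*q - 16) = q*(q - 4)*(q^2 + 5*q + 4) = q*(q - 4)*(q + 4)*(q + 1)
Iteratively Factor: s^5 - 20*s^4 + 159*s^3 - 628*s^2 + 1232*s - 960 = (s - 3)*(s^4 - 17*s^3 + 108*s^2 - 304*s + 320) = (s - 4)*(s - 3)*(s^3 - 13*s^2 + 56*s - 80) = (s - 5)*(s - 4)*(s - 3)*(s^2 - 8*s + 16) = (s - 5)*(s - 4)^2*(s - 3)*(s - 4)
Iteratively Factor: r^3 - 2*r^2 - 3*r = (r - 3)*(r^2 + r) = (r - 3)*(r + 1)*(r)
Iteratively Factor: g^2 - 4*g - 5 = (g + 1)*(g - 5)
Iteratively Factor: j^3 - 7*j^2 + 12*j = (j - 4)*(j^2 - 3*j) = (j - 4)*(j - 3)*(j)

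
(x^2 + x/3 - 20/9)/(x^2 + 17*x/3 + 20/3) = (x - 4/3)/(x + 4)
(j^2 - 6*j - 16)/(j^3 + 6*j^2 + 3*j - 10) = (j - 8)/(j^2 + 4*j - 5)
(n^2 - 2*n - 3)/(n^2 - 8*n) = (n^2 - 2*n - 3)/(n*(n - 8))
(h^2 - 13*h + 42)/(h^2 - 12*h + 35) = (h - 6)/(h - 5)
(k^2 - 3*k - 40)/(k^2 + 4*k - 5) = (k - 8)/(k - 1)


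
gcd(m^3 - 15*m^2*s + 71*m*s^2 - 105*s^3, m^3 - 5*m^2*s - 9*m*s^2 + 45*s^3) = m^2 - 8*m*s + 15*s^2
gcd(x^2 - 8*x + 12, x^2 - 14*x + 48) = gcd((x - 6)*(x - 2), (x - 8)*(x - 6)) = x - 6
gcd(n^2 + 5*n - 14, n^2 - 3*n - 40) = 1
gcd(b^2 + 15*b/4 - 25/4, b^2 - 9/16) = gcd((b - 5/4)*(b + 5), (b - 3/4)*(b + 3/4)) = 1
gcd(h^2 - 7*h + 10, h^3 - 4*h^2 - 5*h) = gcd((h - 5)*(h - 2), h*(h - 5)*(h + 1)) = h - 5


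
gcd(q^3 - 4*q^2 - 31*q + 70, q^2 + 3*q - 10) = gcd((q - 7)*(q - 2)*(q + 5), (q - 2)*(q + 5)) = q^2 + 3*q - 10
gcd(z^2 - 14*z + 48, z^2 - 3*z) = 1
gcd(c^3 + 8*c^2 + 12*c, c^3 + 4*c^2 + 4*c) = c^2 + 2*c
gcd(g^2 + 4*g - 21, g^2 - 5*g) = 1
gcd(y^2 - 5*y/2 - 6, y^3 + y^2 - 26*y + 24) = y - 4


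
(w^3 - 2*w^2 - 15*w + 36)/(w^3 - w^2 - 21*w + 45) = (w + 4)/(w + 5)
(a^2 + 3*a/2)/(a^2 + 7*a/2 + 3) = a/(a + 2)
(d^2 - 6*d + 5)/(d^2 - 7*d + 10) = (d - 1)/(d - 2)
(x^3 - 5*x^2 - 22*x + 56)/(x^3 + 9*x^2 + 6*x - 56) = (x - 7)/(x + 7)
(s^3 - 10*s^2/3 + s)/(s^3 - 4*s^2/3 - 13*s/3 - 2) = s*(3*s - 1)/(3*s^2 + 5*s + 2)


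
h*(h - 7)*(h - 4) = h^3 - 11*h^2 + 28*h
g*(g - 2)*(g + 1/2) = g^3 - 3*g^2/2 - g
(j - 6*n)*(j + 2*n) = j^2 - 4*j*n - 12*n^2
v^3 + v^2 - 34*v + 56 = (v - 4)*(v - 2)*(v + 7)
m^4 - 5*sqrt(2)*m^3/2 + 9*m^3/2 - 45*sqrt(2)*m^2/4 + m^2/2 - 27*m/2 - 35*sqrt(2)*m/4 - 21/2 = (m + 1)*(m + 7/2)*(m - 3*sqrt(2))*(m + sqrt(2)/2)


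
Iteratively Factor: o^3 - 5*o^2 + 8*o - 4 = (o - 2)*(o^2 - 3*o + 2) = (o - 2)^2*(o - 1)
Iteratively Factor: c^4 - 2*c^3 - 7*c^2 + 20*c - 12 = (c - 2)*(c^3 - 7*c + 6) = (c - 2)*(c + 3)*(c^2 - 3*c + 2) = (c - 2)*(c - 1)*(c + 3)*(c - 2)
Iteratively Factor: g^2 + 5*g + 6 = (g + 3)*(g + 2)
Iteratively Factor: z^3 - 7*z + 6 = (z + 3)*(z^2 - 3*z + 2) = (z - 1)*(z + 3)*(z - 2)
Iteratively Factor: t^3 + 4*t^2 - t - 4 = (t + 4)*(t^2 - 1) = (t - 1)*(t + 4)*(t + 1)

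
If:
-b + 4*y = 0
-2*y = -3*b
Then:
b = 0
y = 0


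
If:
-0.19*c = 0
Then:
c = 0.00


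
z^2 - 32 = (z - 4*sqrt(2))*(z + 4*sqrt(2))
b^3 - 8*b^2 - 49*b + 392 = (b - 8)*(b - 7)*(b + 7)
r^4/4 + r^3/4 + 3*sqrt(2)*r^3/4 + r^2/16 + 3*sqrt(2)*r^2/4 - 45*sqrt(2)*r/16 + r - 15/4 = (r/2 + sqrt(2)/2)*(r/2 + sqrt(2))*(r - 3/2)*(r + 5/2)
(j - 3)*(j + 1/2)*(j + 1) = j^3 - 3*j^2/2 - 4*j - 3/2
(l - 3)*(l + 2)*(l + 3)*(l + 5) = l^4 + 7*l^3 + l^2 - 63*l - 90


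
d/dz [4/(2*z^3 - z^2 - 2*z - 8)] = 8*(-3*z^2 + z + 1)/(-2*z^3 + z^2 + 2*z + 8)^2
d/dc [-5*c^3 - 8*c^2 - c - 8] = -15*c^2 - 16*c - 1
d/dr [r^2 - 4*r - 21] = 2*r - 4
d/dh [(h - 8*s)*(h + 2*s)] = 2*h - 6*s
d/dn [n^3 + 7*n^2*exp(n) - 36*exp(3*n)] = 7*n^2*exp(n) + 3*n^2 + 14*n*exp(n) - 108*exp(3*n)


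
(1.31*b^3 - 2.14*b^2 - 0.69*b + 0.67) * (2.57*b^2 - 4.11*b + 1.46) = 3.3667*b^5 - 10.8839*b^4 + 8.9347*b^3 + 1.4334*b^2 - 3.7611*b + 0.9782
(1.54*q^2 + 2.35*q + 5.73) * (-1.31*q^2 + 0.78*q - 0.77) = -2.0174*q^4 - 1.8773*q^3 - 6.8591*q^2 + 2.6599*q - 4.4121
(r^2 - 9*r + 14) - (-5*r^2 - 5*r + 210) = 6*r^2 - 4*r - 196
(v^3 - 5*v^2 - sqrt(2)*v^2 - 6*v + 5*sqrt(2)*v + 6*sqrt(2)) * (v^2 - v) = v^5 - 6*v^4 - sqrt(2)*v^4 - v^3 + 6*sqrt(2)*v^3 + sqrt(2)*v^2 + 6*v^2 - 6*sqrt(2)*v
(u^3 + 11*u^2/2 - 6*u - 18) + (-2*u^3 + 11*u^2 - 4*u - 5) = -u^3 + 33*u^2/2 - 10*u - 23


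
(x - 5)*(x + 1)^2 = x^3 - 3*x^2 - 9*x - 5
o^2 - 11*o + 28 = (o - 7)*(o - 4)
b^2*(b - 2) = b^3 - 2*b^2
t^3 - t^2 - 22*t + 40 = (t - 4)*(t - 2)*(t + 5)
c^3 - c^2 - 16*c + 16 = (c - 4)*(c - 1)*(c + 4)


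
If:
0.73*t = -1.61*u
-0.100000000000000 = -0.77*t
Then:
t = 0.13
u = -0.06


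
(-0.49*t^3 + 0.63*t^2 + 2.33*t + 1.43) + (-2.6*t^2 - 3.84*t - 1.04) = -0.49*t^3 - 1.97*t^2 - 1.51*t + 0.39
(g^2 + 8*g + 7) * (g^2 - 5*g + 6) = g^4 + 3*g^3 - 27*g^2 + 13*g + 42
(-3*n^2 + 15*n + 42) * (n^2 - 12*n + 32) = -3*n^4 + 51*n^3 - 234*n^2 - 24*n + 1344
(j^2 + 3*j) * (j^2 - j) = j^4 + 2*j^3 - 3*j^2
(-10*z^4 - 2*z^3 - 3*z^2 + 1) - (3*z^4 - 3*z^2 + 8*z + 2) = -13*z^4 - 2*z^3 - 8*z - 1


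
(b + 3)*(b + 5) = b^2 + 8*b + 15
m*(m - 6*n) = m^2 - 6*m*n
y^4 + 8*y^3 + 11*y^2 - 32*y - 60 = (y - 2)*(y + 2)*(y + 3)*(y + 5)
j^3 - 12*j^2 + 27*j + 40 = (j - 8)*(j - 5)*(j + 1)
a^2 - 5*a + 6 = (a - 3)*(a - 2)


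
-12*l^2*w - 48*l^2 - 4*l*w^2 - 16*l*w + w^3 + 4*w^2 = (-6*l + w)*(2*l + w)*(w + 4)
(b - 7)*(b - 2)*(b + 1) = b^3 - 8*b^2 + 5*b + 14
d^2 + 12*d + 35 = (d + 5)*(d + 7)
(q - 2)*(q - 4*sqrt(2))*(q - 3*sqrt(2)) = q^3 - 7*sqrt(2)*q^2 - 2*q^2 + 14*sqrt(2)*q + 24*q - 48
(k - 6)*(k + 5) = k^2 - k - 30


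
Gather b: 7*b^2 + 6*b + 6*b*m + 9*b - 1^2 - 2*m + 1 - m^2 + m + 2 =7*b^2 + b*(6*m + 15) - m^2 - m + 2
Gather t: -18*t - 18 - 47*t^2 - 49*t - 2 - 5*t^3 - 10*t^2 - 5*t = -5*t^3 - 57*t^2 - 72*t - 20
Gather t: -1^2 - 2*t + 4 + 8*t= 6*t + 3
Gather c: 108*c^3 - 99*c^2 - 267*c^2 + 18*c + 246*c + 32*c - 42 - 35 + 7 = 108*c^3 - 366*c^2 + 296*c - 70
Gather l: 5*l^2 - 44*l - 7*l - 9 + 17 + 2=5*l^2 - 51*l + 10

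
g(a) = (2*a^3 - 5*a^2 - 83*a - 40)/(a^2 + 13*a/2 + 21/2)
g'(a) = (-2*a - 13/2)*(2*a^3 - 5*a^2 - 83*a - 40)/(a^2 + 13*a/2 + 21/2)^2 + (6*a^2 - 10*a - 83)/(a^2 + 13*a/2 + 21/2) = 2*(4*a^4 + 52*a^3 + 227*a^2 - 50*a - 1223)/(4*a^4 + 52*a^3 + 253*a^2 + 546*a + 441)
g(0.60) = -6.18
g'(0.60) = -2.66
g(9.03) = 1.83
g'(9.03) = 1.80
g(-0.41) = -0.87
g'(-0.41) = -9.12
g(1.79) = -7.62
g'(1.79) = -0.19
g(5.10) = -4.71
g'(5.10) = 1.45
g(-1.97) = 56.36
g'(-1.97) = -116.94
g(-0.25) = -2.19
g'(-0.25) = -7.49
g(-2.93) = 2755.84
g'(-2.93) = -44258.84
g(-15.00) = -48.33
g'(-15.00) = 2.04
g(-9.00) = -35.03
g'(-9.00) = 2.73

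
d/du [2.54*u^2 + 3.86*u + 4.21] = 5.08*u + 3.86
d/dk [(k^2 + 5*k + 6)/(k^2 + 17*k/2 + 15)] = 2*(7*k^2 + 36*k + 48)/(4*k^4 + 68*k^3 + 409*k^2 + 1020*k + 900)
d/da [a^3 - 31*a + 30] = 3*a^2 - 31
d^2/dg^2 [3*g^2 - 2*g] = 6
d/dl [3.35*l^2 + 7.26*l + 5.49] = 6.7*l + 7.26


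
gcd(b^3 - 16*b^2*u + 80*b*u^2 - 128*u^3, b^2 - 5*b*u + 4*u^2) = -b + 4*u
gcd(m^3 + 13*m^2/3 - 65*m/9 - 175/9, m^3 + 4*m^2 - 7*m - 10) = m + 5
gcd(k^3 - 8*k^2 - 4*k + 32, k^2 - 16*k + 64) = k - 8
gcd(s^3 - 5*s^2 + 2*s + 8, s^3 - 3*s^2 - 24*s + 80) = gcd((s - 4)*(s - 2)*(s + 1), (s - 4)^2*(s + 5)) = s - 4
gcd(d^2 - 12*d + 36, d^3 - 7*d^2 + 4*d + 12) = d - 6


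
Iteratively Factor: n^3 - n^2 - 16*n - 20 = (n + 2)*(n^2 - 3*n - 10) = (n + 2)^2*(n - 5)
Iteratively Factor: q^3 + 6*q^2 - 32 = (q + 4)*(q^2 + 2*q - 8) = (q + 4)^2*(q - 2)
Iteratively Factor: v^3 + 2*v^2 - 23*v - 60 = (v - 5)*(v^2 + 7*v + 12) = (v - 5)*(v + 3)*(v + 4)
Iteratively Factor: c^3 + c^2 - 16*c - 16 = (c - 4)*(c^2 + 5*c + 4) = (c - 4)*(c + 4)*(c + 1)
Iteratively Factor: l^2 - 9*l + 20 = (l - 4)*(l - 5)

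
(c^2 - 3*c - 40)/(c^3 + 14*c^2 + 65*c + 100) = (c - 8)/(c^2 + 9*c + 20)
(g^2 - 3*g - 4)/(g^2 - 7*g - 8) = (g - 4)/(g - 8)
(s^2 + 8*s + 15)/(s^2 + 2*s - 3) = (s + 5)/(s - 1)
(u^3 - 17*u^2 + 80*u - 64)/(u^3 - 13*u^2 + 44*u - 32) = (u - 8)/(u - 4)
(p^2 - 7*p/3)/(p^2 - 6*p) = (p - 7/3)/(p - 6)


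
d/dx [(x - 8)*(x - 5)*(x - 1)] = 3*x^2 - 28*x + 53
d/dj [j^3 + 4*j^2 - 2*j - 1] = 3*j^2 + 8*j - 2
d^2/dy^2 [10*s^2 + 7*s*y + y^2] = 2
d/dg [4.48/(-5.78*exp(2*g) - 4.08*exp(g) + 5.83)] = (51.7888*exp(g) + 18.2784)*exp(g)/(5.78*exp(2*g) + 4.08*exp(g) - 5.83)^2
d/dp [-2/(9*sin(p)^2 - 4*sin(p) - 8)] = 4*(9*sin(p) - 2)*cos(p)/(-9*sin(p)^2 + 4*sin(p) + 8)^2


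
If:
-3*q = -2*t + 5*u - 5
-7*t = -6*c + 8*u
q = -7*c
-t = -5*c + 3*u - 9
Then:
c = 197/42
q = -197/6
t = -283/21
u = 643/42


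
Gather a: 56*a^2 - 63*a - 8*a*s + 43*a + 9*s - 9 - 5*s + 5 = 56*a^2 + a*(-8*s - 20) + 4*s - 4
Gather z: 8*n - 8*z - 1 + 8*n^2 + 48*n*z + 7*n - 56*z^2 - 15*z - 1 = 8*n^2 + 15*n - 56*z^2 + z*(48*n - 23) - 2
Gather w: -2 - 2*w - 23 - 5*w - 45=-7*w - 70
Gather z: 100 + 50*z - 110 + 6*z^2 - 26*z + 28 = 6*z^2 + 24*z + 18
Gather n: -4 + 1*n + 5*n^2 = 5*n^2 + n - 4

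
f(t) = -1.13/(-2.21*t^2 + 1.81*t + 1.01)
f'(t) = -1.13*(4.42*t - 1.81)/(-2.21*t^2 + 1.81*t + 1.01)^2 = (2.0453 - 4.9946*t)/(-2.21*t^2 + 1.81*t + 1.01)^2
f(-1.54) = 0.16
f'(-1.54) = 0.20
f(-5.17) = 0.02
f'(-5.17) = 0.01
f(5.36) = 0.02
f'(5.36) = -0.01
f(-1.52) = 0.17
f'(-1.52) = 0.21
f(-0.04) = -1.21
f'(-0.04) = 2.57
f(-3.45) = 0.04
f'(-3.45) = 0.02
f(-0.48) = 3.07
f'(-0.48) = 32.81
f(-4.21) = 0.02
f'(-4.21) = 0.01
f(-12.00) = 0.00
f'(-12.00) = 0.00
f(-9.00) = 0.01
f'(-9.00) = 0.00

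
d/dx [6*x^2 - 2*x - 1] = 12*x - 2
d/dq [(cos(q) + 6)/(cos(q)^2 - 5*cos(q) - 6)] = (cos(q)^2 + 12*cos(q) - 24)*sin(q)/(sin(q)^2 + 5*cos(q) + 5)^2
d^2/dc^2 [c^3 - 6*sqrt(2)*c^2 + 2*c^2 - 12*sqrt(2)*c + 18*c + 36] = 6*c - 12*sqrt(2) + 4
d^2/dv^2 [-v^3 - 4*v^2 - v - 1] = -6*v - 8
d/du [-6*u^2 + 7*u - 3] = 7 - 12*u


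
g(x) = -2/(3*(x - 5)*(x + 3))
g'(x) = 2/(3*(x - 5)*(x + 3)^2) + 2/(3*(x - 5)^2*(x + 3)) = 4*(x - 1)/(3*(x - 5)^2*(x + 3)^2)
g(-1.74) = 0.08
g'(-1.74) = -0.05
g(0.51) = 0.04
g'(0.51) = -0.00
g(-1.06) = 0.06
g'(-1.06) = -0.02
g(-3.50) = -0.16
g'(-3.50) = -0.33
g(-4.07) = -0.07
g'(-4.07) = -0.07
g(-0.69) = 0.05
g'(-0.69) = -0.01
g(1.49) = 0.04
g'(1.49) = 0.00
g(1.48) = 0.04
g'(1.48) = 0.00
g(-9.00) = -0.00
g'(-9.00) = 0.00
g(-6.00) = -0.02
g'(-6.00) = -0.00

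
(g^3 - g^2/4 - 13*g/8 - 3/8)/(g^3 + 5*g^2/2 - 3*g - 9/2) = (g + 1/4)/(g + 3)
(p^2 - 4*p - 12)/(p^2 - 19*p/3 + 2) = 3*(p + 2)/(3*p - 1)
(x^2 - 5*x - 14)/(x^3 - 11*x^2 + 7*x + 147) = (x + 2)/(x^2 - 4*x - 21)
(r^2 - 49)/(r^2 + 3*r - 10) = (r^2 - 49)/(r^2 + 3*r - 10)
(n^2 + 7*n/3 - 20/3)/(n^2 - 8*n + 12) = (3*n^2 + 7*n - 20)/(3*(n^2 - 8*n + 12))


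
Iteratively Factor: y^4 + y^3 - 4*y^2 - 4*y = (y)*(y^3 + y^2 - 4*y - 4) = y*(y + 2)*(y^2 - y - 2) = y*(y + 1)*(y + 2)*(y - 2)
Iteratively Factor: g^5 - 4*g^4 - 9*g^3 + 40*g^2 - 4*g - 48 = (g - 2)*(g^4 - 2*g^3 - 13*g^2 + 14*g + 24) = (g - 4)*(g - 2)*(g^3 + 2*g^2 - 5*g - 6) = (g - 4)*(g - 2)*(g + 1)*(g^2 + g - 6) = (g - 4)*(g - 2)^2*(g + 1)*(g + 3)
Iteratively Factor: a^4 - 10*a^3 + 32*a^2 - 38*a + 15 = (a - 1)*(a^3 - 9*a^2 + 23*a - 15) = (a - 1)^2*(a^2 - 8*a + 15) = (a - 5)*(a - 1)^2*(a - 3)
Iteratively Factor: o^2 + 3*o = (o + 3)*(o)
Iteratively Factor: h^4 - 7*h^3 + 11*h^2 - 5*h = (h)*(h^3 - 7*h^2 + 11*h - 5) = h*(h - 1)*(h^2 - 6*h + 5) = h*(h - 1)^2*(h - 5)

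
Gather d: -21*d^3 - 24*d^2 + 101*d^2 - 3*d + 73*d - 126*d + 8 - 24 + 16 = -21*d^3 + 77*d^2 - 56*d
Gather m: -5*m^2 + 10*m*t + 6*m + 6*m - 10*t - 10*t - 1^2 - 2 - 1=-5*m^2 + m*(10*t + 12) - 20*t - 4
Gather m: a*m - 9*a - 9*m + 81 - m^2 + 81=-9*a - m^2 + m*(a - 9) + 162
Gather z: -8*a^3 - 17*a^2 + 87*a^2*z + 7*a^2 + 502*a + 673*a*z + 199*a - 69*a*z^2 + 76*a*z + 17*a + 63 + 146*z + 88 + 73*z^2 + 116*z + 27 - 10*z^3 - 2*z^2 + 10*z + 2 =-8*a^3 - 10*a^2 + 718*a - 10*z^3 + z^2*(71 - 69*a) + z*(87*a^2 + 749*a + 272) + 180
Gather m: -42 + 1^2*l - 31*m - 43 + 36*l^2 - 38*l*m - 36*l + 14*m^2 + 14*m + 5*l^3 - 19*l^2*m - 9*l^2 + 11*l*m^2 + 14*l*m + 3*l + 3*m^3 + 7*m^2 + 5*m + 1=5*l^3 + 27*l^2 - 32*l + 3*m^3 + m^2*(11*l + 21) + m*(-19*l^2 - 24*l - 12) - 84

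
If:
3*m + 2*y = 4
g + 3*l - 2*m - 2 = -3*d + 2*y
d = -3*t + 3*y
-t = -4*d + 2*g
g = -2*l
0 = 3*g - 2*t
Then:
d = 294/67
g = 336/67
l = -168/67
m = -312/67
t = 504/67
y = 602/67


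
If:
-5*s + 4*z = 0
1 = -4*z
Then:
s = -1/5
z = -1/4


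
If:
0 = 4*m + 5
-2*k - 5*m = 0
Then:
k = 25/8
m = -5/4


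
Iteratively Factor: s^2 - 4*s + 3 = (s - 3)*(s - 1)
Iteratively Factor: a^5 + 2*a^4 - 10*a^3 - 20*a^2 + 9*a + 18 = (a + 2)*(a^4 - 10*a^2 + 9) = (a + 1)*(a + 2)*(a^3 - a^2 - 9*a + 9) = (a + 1)*(a + 2)*(a + 3)*(a^2 - 4*a + 3) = (a - 3)*(a + 1)*(a + 2)*(a + 3)*(a - 1)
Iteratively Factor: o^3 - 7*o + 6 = (o - 1)*(o^2 + o - 6) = (o - 1)*(o + 3)*(o - 2)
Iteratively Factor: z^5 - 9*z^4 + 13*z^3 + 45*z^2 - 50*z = (z + 2)*(z^4 - 11*z^3 + 35*z^2 - 25*z) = (z - 5)*(z + 2)*(z^3 - 6*z^2 + 5*z) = z*(z - 5)*(z + 2)*(z^2 - 6*z + 5) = z*(z - 5)*(z - 1)*(z + 2)*(z - 5)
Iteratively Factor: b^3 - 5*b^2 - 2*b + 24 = (b - 4)*(b^2 - b - 6) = (b - 4)*(b - 3)*(b + 2)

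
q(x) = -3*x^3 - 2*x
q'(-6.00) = -326.00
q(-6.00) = 660.00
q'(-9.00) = -731.00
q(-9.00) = 2205.00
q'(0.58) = -5.03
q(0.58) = -1.75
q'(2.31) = -50.02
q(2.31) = -41.60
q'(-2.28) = -48.79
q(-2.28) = 40.12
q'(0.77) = -7.34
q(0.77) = -2.91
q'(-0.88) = -8.97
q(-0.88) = 3.80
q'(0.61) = -5.35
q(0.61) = -1.90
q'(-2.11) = -42.07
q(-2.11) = 32.40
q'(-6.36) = -366.05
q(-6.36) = 784.50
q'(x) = -9*x^2 - 2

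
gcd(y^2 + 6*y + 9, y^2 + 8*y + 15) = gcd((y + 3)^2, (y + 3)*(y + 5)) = y + 3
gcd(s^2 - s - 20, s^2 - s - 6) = 1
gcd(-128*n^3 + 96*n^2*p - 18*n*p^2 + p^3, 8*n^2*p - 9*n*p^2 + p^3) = -8*n + p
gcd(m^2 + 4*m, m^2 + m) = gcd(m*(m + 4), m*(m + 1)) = m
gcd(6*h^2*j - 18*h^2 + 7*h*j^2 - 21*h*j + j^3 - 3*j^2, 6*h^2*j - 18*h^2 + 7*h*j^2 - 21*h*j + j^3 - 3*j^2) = 6*h^2*j - 18*h^2 + 7*h*j^2 - 21*h*j + j^3 - 3*j^2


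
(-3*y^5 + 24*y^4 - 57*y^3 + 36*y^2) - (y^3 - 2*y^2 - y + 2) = -3*y^5 + 24*y^4 - 58*y^3 + 38*y^2 + y - 2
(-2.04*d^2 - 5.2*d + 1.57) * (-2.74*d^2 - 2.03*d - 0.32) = 5.5896*d^4 + 18.3892*d^3 + 6.907*d^2 - 1.5231*d - 0.5024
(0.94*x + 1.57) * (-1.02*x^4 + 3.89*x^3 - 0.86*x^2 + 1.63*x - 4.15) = -0.9588*x^5 + 2.0552*x^4 + 5.2989*x^3 + 0.182*x^2 - 1.3419*x - 6.5155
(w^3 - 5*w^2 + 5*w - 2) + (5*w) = w^3 - 5*w^2 + 10*w - 2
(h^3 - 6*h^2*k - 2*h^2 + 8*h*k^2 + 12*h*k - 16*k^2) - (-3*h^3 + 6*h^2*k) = 4*h^3 - 12*h^2*k - 2*h^2 + 8*h*k^2 + 12*h*k - 16*k^2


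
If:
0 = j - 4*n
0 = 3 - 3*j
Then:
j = 1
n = 1/4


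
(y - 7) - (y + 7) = -14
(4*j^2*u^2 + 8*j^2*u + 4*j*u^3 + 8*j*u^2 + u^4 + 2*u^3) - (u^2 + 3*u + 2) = 4*j^2*u^2 + 8*j^2*u + 4*j*u^3 + 8*j*u^2 + u^4 + 2*u^3 - u^2 - 3*u - 2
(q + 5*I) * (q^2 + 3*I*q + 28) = q^3 + 8*I*q^2 + 13*q + 140*I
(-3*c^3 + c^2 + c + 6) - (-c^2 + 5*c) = -3*c^3 + 2*c^2 - 4*c + 6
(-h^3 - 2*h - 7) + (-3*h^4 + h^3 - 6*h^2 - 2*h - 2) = -3*h^4 - 6*h^2 - 4*h - 9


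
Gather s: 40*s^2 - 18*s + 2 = 40*s^2 - 18*s + 2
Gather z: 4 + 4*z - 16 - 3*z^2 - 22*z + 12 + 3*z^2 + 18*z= 0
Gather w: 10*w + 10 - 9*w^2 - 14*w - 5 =-9*w^2 - 4*w + 5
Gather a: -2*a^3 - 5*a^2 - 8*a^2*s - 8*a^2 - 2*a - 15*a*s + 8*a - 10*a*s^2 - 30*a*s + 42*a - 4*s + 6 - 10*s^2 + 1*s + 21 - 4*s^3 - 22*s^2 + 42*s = -2*a^3 + a^2*(-8*s - 13) + a*(-10*s^2 - 45*s + 48) - 4*s^3 - 32*s^2 + 39*s + 27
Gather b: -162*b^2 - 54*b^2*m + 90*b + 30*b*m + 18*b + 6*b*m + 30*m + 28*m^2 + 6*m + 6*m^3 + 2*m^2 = b^2*(-54*m - 162) + b*(36*m + 108) + 6*m^3 + 30*m^2 + 36*m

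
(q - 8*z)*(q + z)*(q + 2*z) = q^3 - 5*q^2*z - 22*q*z^2 - 16*z^3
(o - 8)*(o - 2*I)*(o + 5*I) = o^3 - 8*o^2 + 3*I*o^2 + 10*o - 24*I*o - 80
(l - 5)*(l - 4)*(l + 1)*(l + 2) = l^4 - 6*l^3 - 5*l^2 + 42*l + 40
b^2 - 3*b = b*(b - 3)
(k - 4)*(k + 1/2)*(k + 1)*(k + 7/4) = k^4 - 3*k^3/4 - 79*k^2/8 - 93*k/8 - 7/2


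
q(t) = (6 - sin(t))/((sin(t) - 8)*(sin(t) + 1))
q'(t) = -(6 - sin(t))*cos(t)/((sin(t) - 8)*(sin(t) + 1)^2) - (6 - sin(t))*cos(t)/((sin(t) - 8)^2*(sin(t) + 1)) - cos(t)/((sin(t) - 8)*(sin(t) + 1))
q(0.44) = -0.52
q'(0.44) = 0.35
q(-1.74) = -54.44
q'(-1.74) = -642.22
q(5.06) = -12.98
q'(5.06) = 74.07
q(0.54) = -0.48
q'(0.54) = 0.29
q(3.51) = -1.19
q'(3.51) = -1.78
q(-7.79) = -380.10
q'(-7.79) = 11878.17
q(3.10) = -0.72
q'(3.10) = -0.72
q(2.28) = -0.41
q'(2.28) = -0.17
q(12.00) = -1.65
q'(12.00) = 3.06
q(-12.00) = -0.48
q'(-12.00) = 0.28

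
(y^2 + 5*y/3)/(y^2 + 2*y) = (y + 5/3)/(y + 2)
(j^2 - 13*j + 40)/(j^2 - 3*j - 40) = (j - 5)/(j + 5)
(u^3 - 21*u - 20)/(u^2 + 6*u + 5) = (u^2 - u - 20)/(u + 5)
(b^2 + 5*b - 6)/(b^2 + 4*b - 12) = (b - 1)/(b - 2)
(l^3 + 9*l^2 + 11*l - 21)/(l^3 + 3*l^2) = 1 + 6/l - 7/l^2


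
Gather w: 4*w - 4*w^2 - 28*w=-4*w^2 - 24*w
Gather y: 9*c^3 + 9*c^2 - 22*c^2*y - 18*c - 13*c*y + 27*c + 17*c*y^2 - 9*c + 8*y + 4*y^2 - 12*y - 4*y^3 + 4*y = 9*c^3 + 9*c^2 - 4*y^3 + y^2*(17*c + 4) + y*(-22*c^2 - 13*c)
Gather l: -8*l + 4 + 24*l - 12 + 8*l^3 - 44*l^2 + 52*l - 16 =8*l^3 - 44*l^2 + 68*l - 24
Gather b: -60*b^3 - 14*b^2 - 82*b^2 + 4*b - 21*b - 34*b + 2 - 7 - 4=-60*b^3 - 96*b^2 - 51*b - 9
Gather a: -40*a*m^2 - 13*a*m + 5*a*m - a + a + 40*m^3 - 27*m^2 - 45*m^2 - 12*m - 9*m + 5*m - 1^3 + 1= a*(-40*m^2 - 8*m) + 40*m^3 - 72*m^2 - 16*m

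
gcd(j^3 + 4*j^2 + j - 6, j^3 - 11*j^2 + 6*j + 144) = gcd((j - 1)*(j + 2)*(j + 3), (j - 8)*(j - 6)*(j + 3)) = j + 3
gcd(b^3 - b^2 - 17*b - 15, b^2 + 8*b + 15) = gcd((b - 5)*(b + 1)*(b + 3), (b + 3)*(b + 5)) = b + 3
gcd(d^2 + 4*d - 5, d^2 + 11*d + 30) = d + 5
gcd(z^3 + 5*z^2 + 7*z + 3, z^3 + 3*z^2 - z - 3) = z^2 + 4*z + 3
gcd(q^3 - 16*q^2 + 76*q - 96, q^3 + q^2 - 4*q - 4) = q - 2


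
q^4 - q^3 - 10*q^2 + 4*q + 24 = (q - 3)*(q - 2)*(q + 2)^2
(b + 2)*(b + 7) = b^2 + 9*b + 14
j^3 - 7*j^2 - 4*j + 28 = (j - 7)*(j - 2)*(j + 2)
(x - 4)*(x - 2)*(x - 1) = x^3 - 7*x^2 + 14*x - 8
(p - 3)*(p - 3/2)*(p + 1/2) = p^3 - 4*p^2 + 9*p/4 + 9/4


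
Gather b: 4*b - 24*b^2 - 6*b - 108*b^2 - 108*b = -132*b^2 - 110*b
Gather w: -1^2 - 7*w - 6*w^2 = -6*w^2 - 7*w - 1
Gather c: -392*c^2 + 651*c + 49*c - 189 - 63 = -392*c^2 + 700*c - 252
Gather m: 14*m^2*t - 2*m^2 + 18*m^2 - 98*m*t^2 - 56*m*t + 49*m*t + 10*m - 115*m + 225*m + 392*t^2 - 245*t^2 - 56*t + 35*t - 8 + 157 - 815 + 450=m^2*(14*t + 16) + m*(-98*t^2 - 7*t + 120) + 147*t^2 - 21*t - 216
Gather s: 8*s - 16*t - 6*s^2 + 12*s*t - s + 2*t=-6*s^2 + s*(12*t + 7) - 14*t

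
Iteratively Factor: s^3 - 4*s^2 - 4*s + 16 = (s - 2)*(s^2 - 2*s - 8) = (s - 2)*(s + 2)*(s - 4)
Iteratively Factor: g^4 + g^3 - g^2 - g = (g + 1)*(g^3 - g) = (g - 1)*(g + 1)*(g^2 + g) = (g - 1)*(g + 1)^2*(g)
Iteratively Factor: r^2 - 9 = (r + 3)*(r - 3)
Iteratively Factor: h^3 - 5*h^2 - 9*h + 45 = (h + 3)*(h^2 - 8*h + 15) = (h - 3)*(h + 3)*(h - 5)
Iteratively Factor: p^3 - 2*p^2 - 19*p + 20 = (p - 5)*(p^2 + 3*p - 4) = (p - 5)*(p + 4)*(p - 1)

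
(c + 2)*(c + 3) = c^2 + 5*c + 6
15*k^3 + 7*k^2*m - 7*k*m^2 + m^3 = (-5*k + m)*(-3*k + m)*(k + m)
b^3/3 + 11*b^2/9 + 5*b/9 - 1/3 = (b/3 + 1)*(b - 1/3)*(b + 1)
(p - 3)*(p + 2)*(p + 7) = p^3 + 6*p^2 - 13*p - 42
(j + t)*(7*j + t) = 7*j^2 + 8*j*t + t^2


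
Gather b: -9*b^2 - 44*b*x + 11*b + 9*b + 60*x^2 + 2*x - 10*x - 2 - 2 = -9*b^2 + b*(20 - 44*x) + 60*x^2 - 8*x - 4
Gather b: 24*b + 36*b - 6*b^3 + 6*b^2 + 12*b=-6*b^3 + 6*b^2 + 72*b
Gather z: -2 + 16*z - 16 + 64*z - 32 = 80*z - 50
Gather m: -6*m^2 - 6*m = -6*m^2 - 6*m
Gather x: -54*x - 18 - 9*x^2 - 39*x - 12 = -9*x^2 - 93*x - 30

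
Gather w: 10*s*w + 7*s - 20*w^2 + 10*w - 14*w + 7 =7*s - 20*w^2 + w*(10*s - 4) + 7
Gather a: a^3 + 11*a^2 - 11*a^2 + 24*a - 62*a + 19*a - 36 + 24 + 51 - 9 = a^3 - 19*a + 30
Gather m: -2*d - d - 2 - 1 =-3*d - 3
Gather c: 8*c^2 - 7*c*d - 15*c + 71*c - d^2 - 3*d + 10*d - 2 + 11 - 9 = 8*c^2 + c*(56 - 7*d) - d^2 + 7*d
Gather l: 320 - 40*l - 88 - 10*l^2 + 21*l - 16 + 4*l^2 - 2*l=-6*l^2 - 21*l + 216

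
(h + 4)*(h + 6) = h^2 + 10*h + 24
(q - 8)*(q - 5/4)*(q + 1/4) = q^3 - 9*q^2 + 123*q/16 + 5/2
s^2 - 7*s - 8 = (s - 8)*(s + 1)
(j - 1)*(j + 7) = j^2 + 6*j - 7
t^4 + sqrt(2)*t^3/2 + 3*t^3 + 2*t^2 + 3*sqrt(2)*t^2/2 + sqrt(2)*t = t*(t + 1)*(t + 2)*(t + sqrt(2)/2)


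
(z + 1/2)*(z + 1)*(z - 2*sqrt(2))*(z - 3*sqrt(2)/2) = z^4 - 7*sqrt(2)*z^3/2 + 3*z^3/2 - 21*sqrt(2)*z^2/4 + 13*z^2/2 - 7*sqrt(2)*z/4 + 9*z + 3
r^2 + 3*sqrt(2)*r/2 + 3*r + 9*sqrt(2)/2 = (r + 3)*(r + 3*sqrt(2)/2)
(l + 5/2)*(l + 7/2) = l^2 + 6*l + 35/4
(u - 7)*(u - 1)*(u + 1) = u^3 - 7*u^2 - u + 7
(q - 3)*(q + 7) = q^2 + 4*q - 21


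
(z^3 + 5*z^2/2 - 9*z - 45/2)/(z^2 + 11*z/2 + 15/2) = z - 3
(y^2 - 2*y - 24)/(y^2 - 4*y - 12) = (y + 4)/(y + 2)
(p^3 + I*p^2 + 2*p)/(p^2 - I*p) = p + 2*I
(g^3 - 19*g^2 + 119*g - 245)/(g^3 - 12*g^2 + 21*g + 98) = (g - 5)/(g + 2)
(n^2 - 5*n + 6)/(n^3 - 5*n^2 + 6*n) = 1/n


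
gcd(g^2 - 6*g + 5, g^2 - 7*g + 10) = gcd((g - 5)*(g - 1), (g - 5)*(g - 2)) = g - 5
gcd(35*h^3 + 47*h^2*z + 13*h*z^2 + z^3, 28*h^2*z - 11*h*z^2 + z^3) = 1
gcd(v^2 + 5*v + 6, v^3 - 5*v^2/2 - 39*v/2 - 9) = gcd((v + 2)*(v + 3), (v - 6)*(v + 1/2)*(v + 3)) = v + 3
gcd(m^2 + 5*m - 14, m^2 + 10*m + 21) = m + 7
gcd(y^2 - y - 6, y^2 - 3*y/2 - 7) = y + 2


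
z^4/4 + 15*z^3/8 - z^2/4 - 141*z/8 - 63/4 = (z/4 + 1/4)*(z - 3)*(z + 7/2)*(z + 6)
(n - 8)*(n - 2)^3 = n^4 - 14*n^3 + 60*n^2 - 104*n + 64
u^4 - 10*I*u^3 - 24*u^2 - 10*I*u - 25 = (u - 5*I)^2*(u - I)*(u + I)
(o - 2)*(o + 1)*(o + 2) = o^3 + o^2 - 4*o - 4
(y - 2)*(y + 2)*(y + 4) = y^3 + 4*y^2 - 4*y - 16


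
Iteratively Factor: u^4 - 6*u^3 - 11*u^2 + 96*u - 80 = (u - 4)*(u^3 - 2*u^2 - 19*u + 20) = (u - 5)*(u - 4)*(u^2 + 3*u - 4) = (u - 5)*(u - 4)*(u - 1)*(u + 4)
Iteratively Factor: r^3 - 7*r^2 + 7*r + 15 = (r - 5)*(r^2 - 2*r - 3) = (r - 5)*(r + 1)*(r - 3)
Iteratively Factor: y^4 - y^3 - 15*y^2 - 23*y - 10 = (y + 1)*(y^3 - 2*y^2 - 13*y - 10) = (y + 1)*(y + 2)*(y^2 - 4*y - 5) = (y - 5)*(y + 1)*(y + 2)*(y + 1)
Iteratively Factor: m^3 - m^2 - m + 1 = (m - 1)*(m^2 - 1) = (m - 1)^2*(m + 1)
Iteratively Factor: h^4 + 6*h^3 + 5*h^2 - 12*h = (h + 4)*(h^3 + 2*h^2 - 3*h) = h*(h + 4)*(h^2 + 2*h - 3) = h*(h + 3)*(h + 4)*(h - 1)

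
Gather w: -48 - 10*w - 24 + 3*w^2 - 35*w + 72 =3*w^2 - 45*w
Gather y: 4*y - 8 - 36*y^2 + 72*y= -36*y^2 + 76*y - 8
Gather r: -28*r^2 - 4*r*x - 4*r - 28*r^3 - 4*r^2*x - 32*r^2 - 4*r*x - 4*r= -28*r^3 + r^2*(-4*x - 60) + r*(-8*x - 8)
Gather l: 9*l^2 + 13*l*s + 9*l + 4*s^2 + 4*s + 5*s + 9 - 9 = 9*l^2 + l*(13*s + 9) + 4*s^2 + 9*s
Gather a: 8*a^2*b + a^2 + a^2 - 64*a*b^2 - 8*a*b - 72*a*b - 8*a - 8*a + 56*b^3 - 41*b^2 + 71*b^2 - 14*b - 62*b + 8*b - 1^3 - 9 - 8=a^2*(8*b + 2) + a*(-64*b^2 - 80*b - 16) + 56*b^3 + 30*b^2 - 68*b - 18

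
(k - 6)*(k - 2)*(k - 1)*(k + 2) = k^4 - 7*k^3 + 2*k^2 + 28*k - 24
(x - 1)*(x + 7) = x^2 + 6*x - 7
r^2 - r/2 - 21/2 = (r - 7/2)*(r + 3)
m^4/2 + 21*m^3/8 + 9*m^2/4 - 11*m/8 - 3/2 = (m/2 + 1/2)*(m - 3/4)*(m + 1)*(m + 4)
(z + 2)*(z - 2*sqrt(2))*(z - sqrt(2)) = z^3 - 3*sqrt(2)*z^2 + 2*z^2 - 6*sqrt(2)*z + 4*z + 8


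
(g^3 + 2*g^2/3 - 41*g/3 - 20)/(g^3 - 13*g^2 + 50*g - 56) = (g^2 + 14*g/3 + 5)/(g^2 - 9*g + 14)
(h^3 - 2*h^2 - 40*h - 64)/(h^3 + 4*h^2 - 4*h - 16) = (h - 8)/(h - 2)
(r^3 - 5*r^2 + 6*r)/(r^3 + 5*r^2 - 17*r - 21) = r*(r - 2)/(r^2 + 8*r + 7)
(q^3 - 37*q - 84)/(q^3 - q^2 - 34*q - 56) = (q + 3)/(q + 2)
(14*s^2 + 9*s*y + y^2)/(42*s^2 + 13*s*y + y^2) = (2*s + y)/(6*s + y)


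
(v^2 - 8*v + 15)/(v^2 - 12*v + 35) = (v - 3)/(v - 7)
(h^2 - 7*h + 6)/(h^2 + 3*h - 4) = (h - 6)/(h + 4)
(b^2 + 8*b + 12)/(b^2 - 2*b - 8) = (b + 6)/(b - 4)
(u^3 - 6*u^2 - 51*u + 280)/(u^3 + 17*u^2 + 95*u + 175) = (u^2 - 13*u + 40)/(u^2 + 10*u + 25)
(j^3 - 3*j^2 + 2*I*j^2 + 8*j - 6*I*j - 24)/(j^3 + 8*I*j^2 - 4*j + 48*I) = (j - 3)/(j + 6*I)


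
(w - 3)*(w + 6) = w^2 + 3*w - 18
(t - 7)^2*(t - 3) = t^3 - 17*t^2 + 91*t - 147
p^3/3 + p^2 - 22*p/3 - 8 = (p/3 + 1/3)*(p - 4)*(p + 6)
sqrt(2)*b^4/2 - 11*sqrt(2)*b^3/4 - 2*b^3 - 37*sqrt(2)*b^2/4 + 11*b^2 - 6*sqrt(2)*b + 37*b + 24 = (b - 8)*(b + 3/2)*(b - 2*sqrt(2))*(sqrt(2)*b/2 + sqrt(2)/2)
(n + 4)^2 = n^2 + 8*n + 16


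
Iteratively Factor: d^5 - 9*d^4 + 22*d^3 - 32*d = (d)*(d^4 - 9*d^3 + 22*d^2 - 32) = d*(d + 1)*(d^3 - 10*d^2 + 32*d - 32) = d*(d - 2)*(d + 1)*(d^2 - 8*d + 16) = d*(d - 4)*(d - 2)*(d + 1)*(d - 4)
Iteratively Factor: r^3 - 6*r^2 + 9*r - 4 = (r - 4)*(r^2 - 2*r + 1) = (r - 4)*(r - 1)*(r - 1)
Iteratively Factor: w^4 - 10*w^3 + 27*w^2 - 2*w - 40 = (w - 4)*(w^3 - 6*w^2 + 3*w + 10) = (w - 4)*(w - 2)*(w^2 - 4*w - 5) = (w - 5)*(w - 4)*(w - 2)*(w + 1)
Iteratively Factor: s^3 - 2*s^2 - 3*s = (s + 1)*(s^2 - 3*s) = (s - 3)*(s + 1)*(s)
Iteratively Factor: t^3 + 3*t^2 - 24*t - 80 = (t + 4)*(t^2 - t - 20) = (t - 5)*(t + 4)*(t + 4)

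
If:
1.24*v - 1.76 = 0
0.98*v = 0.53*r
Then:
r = 2.62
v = 1.42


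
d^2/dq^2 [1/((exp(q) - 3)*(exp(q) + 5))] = (4*exp(3*q) + 6*exp(2*q) + 64*exp(q) + 30)*exp(q)/(exp(6*q) + 6*exp(5*q) - 33*exp(4*q) - 172*exp(3*q) + 495*exp(2*q) + 1350*exp(q) - 3375)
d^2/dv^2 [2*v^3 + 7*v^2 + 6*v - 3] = 12*v + 14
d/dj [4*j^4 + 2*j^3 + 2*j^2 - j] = 16*j^3 + 6*j^2 + 4*j - 1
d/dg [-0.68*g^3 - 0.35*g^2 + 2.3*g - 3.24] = -2.04*g^2 - 0.7*g + 2.3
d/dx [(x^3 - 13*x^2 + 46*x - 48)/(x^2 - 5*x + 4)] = (x^4 - 10*x^3 + 31*x^2 - 8*x - 56)/(x^4 - 10*x^3 + 33*x^2 - 40*x + 16)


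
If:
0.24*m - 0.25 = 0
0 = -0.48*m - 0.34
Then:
No Solution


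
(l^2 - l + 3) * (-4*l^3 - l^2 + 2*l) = -4*l^5 + 3*l^4 - 9*l^3 - 5*l^2 + 6*l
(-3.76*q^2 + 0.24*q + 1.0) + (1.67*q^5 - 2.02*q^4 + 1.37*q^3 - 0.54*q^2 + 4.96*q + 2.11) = 1.67*q^5 - 2.02*q^4 + 1.37*q^3 - 4.3*q^2 + 5.2*q + 3.11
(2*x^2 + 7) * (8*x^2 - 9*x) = 16*x^4 - 18*x^3 + 56*x^2 - 63*x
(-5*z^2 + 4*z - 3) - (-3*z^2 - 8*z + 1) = -2*z^2 + 12*z - 4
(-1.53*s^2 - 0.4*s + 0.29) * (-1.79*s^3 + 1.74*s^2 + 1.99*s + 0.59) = 2.7387*s^5 - 1.9462*s^4 - 4.2598*s^3 - 1.1941*s^2 + 0.3411*s + 0.1711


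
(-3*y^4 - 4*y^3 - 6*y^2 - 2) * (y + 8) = -3*y^5 - 28*y^4 - 38*y^3 - 48*y^2 - 2*y - 16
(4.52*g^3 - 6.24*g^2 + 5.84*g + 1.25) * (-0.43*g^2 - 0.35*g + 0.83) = -1.9436*g^5 + 1.1012*g^4 + 3.4244*g^3 - 7.7607*g^2 + 4.4097*g + 1.0375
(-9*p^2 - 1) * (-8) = 72*p^2 + 8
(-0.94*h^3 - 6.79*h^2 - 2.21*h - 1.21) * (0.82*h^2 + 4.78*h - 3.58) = -0.7708*h^5 - 10.061*h^4 - 30.9032*h^3 + 12.7522*h^2 + 2.128*h + 4.3318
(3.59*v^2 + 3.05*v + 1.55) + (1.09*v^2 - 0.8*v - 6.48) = 4.68*v^2 + 2.25*v - 4.93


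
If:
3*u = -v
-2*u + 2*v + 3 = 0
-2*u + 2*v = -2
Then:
No Solution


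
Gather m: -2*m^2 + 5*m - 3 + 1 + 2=-2*m^2 + 5*m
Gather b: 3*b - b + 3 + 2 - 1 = 2*b + 4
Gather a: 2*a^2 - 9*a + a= 2*a^2 - 8*a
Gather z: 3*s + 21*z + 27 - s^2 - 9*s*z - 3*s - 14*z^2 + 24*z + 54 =-s^2 - 14*z^2 + z*(45 - 9*s) + 81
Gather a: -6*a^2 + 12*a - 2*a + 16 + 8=-6*a^2 + 10*a + 24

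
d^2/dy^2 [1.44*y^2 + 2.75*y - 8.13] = 2.88000000000000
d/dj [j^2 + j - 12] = 2*j + 1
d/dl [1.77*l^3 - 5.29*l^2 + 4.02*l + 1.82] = 5.31*l^2 - 10.58*l + 4.02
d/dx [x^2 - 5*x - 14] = 2*x - 5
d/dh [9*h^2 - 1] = 18*h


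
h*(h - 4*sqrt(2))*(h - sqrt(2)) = h^3 - 5*sqrt(2)*h^2 + 8*h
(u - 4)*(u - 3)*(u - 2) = u^3 - 9*u^2 + 26*u - 24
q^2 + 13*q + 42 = (q + 6)*(q + 7)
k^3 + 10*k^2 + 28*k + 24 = (k + 2)^2*(k + 6)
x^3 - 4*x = x*(x - 2)*(x + 2)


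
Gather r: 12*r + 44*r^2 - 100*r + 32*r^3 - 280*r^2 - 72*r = 32*r^3 - 236*r^2 - 160*r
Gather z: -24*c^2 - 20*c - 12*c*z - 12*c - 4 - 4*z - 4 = -24*c^2 - 32*c + z*(-12*c - 4) - 8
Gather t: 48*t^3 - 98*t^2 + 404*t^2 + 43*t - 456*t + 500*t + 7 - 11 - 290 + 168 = 48*t^3 + 306*t^2 + 87*t - 126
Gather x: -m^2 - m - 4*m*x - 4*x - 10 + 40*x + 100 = -m^2 - m + x*(36 - 4*m) + 90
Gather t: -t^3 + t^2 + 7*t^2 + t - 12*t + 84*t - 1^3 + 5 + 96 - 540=-t^3 + 8*t^2 + 73*t - 440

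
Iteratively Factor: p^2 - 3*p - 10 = (p - 5)*(p + 2)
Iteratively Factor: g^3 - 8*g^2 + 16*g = (g - 4)*(g^2 - 4*g) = g*(g - 4)*(g - 4)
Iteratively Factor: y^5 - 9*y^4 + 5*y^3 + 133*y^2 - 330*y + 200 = (y + 4)*(y^4 - 13*y^3 + 57*y^2 - 95*y + 50) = (y - 5)*(y + 4)*(y^3 - 8*y^2 + 17*y - 10) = (y - 5)*(y - 2)*(y + 4)*(y^2 - 6*y + 5) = (y - 5)*(y - 2)*(y - 1)*(y + 4)*(y - 5)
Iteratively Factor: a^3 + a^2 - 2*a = (a - 1)*(a^2 + 2*a) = (a - 1)*(a + 2)*(a)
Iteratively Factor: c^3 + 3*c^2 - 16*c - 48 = (c + 4)*(c^2 - c - 12) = (c - 4)*(c + 4)*(c + 3)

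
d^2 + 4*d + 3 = (d + 1)*(d + 3)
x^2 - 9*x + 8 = (x - 8)*(x - 1)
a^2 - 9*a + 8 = (a - 8)*(a - 1)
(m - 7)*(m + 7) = m^2 - 49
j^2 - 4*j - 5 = (j - 5)*(j + 1)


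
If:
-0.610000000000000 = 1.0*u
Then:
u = -0.61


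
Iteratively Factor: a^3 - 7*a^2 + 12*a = (a - 3)*(a^2 - 4*a) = a*(a - 3)*(a - 4)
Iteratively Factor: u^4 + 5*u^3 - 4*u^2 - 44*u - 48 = (u + 4)*(u^3 + u^2 - 8*u - 12) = (u + 2)*(u + 4)*(u^2 - u - 6) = (u + 2)^2*(u + 4)*(u - 3)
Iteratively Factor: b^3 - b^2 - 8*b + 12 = (b - 2)*(b^2 + b - 6) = (b - 2)^2*(b + 3)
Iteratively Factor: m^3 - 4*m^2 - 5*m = (m)*(m^2 - 4*m - 5) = m*(m - 5)*(m + 1)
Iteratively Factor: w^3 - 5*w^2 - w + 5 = (w - 5)*(w^2 - 1) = (w - 5)*(w + 1)*(w - 1)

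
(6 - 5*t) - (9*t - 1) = 7 - 14*t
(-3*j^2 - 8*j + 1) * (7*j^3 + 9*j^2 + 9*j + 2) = -21*j^5 - 83*j^4 - 92*j^3 - 69*j^2 - 7*j + 2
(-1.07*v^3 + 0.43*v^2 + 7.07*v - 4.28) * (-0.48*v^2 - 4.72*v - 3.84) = 0.5136*v^5 + 4.844*v^4 - 1.3144*v^3 - 32.9672*v^2 - 6.9472*v + 16.4352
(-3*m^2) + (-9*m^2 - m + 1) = -12*m^2 - m + 1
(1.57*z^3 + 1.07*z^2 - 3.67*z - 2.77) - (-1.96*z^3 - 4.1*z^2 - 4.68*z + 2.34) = 3.53*z^3 + 5.17*z^2 + 1.01*z - 5.11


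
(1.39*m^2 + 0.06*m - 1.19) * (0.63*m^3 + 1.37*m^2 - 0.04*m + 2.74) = 0.8757*m^5 + 1.9421*m^4 - 0.7231*m^3 + 2.1759*m^2 + 0.212*m - 3.2606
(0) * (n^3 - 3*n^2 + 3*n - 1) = 0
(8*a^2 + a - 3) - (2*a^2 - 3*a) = 6*a^2 + 4*a - 3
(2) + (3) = 5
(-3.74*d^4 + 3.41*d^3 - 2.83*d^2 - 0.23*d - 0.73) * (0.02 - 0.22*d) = 0.8228*d^5 - 0.825*d^4 + 0.6908*d^3 - 0.00600000000000001*d^2 + 0.156*d - 0.0146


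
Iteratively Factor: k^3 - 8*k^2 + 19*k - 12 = (k - 1)*(k^2 - 7*k + 12) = (k - 3)*(k - 1)*(k - 4)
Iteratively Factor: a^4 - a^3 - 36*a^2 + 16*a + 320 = (a - 4)*(a^3 + 3*a^2 - 24*a - 80) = (a - 4)*(a + 4)*(a^2 - a - 20) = (a - 5)*(a - 4)*(a + 4)*(a + 4)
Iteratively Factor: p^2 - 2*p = (p - 2)*(p)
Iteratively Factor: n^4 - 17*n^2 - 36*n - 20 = (n + 2)*(n^3 - 2*n^2 - 13*n - 10) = (n - 5)*(n + 2)*(n^2 + 3*n + 2) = (n - 5)*(n + 1)*(n + 2)*(n + 2)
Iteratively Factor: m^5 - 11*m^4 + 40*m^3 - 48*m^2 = (m)*(m^4 - 11*m^3 + 40*m^2 - 48*m) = m*(m - 3)*(m^3 - 8*m^2 + 16*m) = m*(m - 4)*(m - 3)*(m^2 - 4*m) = m^2*(m - 4)*(m - 3)*(m - 4)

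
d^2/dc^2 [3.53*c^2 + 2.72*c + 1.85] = 7.06000000000000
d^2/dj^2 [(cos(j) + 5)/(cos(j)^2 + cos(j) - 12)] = (-9*(1 - cos(2*j))^2*cos(j) - 19*(1 - cos(2*j))^2 - 661*cos(j) - 530*cos(2*j) - 93*cos(3*j) + 2*cos(5*j) + 162)/(4*(cos(j) - 3)^3*(cos(j) + 4)^3)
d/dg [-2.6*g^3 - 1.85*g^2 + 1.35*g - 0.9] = -7.8*g^2 - 3.7*g + 1.35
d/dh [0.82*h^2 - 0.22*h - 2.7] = 1.64*h - 0.22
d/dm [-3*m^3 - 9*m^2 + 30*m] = -9*m^2 - 18*m + 30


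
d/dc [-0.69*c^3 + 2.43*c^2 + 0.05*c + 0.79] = -2.07*c^2 + 4.86*c + 0.05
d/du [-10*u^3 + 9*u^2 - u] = -30*u^2 + 18*u - 1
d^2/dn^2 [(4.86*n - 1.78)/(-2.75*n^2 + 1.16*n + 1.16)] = ((4.86*n - 1.78)*(5.5*n - 1.16)*(11.0*n - 2.32) + (80.19*n - 21.0652)*(-2.75*n^2 + 1.16*n + 1.16))/(-2.75*n^2 + 1.16*n + 1.16)^3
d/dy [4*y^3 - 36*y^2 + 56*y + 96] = 12*y^2 - 72*y + 56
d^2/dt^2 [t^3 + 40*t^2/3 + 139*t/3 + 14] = 6*t + 80/3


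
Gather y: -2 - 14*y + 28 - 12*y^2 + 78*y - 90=-12*y^2 + 64*y - 64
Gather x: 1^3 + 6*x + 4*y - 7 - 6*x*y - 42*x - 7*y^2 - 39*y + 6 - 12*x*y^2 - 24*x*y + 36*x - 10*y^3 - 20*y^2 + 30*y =x*(-12*y^2 - 30*y) - 10*y^3 - 27*y^2 - 5*y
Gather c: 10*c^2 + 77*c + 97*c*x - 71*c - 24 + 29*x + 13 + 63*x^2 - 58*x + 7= 10*c^2 + c*(97*x + 6) + 63*x^2 - 29*x - 4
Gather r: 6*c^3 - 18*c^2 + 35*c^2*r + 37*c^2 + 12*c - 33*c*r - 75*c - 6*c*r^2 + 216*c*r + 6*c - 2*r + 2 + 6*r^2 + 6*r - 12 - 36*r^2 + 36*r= 6*c^3 + 19*c^2 - 57*c + r^2*(-6*c - 30) + r*(35*c^2 + 183*c + 40) - 10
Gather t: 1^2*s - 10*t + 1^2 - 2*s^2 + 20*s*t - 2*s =-2*s^2 - s + t*(20*s - 10) + 1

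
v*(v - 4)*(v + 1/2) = v^3 - 7*v^2/2 - 2*v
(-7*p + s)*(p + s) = -7*p^2 - 6*p*s + s^2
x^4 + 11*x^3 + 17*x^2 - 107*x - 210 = (x - 3)*(x + 2)*(x + 5)*(x + 7)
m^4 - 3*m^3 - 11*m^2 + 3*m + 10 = (m - 5)*(m - 1)*(m + 1)*(m + 2)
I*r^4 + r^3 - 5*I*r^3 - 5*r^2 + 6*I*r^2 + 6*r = r*(r - 3)*(r - 2)*(I*r + 1)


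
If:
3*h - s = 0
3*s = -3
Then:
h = -1/3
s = -1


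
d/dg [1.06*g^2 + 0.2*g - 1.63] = 2.12*g + 0.2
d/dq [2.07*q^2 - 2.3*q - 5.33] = 4.14*q - 2.3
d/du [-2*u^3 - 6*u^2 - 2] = 6*u*(-u - 2)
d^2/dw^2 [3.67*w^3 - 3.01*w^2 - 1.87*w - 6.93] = 22.02*w - 6.02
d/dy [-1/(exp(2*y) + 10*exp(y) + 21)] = 2*(exp(y) + 5)*exp(y)/(exp(2*y) + 10*exp(y) + 21)^2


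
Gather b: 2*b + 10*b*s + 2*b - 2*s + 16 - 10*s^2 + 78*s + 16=b*(10*s + 4) - 10*s^2 + 76*s + 32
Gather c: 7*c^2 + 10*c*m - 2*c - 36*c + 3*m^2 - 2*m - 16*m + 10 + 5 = 7*c^2 + c*(10*m - 38) + 3*m^2 - 18*m + 15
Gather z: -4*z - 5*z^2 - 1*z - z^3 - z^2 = -z^3 - 6*z^2 - 5*z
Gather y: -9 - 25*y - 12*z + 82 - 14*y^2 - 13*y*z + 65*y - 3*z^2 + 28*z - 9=-14*y^2 + y*(40 - 13*z) - 3*z^2 + 16*z + 64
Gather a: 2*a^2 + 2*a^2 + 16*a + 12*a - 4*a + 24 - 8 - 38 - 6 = 4*a^2 + 24*a - 28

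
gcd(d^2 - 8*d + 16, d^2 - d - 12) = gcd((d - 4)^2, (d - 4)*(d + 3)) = d - 4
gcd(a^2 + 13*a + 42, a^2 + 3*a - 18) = a + 6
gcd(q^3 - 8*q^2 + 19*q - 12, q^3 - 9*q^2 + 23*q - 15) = q^2 - 4*q + 3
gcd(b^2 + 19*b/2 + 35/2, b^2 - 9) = 1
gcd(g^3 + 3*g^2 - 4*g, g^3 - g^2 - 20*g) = g^2 + 4*g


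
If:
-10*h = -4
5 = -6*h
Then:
No Solution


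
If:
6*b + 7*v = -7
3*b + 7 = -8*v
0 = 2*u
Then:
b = -7/27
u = 0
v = -7/9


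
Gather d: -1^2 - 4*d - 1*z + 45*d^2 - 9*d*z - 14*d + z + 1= 45*d^2 + d*(-9*z - 18)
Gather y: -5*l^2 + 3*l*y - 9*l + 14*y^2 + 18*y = -5*l^2 - 9*l + 14*y^2 + y*(3*l + 18)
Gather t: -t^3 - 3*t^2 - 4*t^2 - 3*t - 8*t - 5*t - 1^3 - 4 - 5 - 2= -t^3 - 7*t^2 - 16*t - 12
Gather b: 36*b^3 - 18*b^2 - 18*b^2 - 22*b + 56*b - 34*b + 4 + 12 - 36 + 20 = 36*b^3 - 36*b^2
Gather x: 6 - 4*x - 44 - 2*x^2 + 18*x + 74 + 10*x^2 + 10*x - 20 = 8*x^2 + 24*x + 16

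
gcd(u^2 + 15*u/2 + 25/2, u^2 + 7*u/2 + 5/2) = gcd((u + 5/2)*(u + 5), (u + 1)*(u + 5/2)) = u + 5/2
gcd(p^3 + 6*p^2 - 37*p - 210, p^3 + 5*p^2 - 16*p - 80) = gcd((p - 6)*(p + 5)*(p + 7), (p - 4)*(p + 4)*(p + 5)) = p + 5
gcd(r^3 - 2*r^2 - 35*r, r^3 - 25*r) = r^2 + 5*r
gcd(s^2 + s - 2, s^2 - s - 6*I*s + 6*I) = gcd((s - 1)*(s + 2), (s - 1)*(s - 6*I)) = s - 1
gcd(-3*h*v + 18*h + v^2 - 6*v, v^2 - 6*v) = v - 6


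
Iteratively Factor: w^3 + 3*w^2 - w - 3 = (w + 1)*(w^2 + 2*w - 3) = (w + 1)*(w + 3)*(w - 1)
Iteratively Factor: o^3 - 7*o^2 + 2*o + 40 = (o - 4)*(o^2 - 3*o - 10) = (o - 4)*(o + 2)*(o - 5)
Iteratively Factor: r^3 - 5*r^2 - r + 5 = (r + 1)*(r^2 - 6*r + 5) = (r - 5)*(r + 1)*(r - 1)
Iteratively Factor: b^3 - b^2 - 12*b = (b - 4)*(b^2 + 3*b) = (b - 4)*(b + 3)*(b)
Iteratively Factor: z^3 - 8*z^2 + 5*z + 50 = (z - 5)*(z^2 - 3*z - 10) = (z - 5)^2*(z + 2)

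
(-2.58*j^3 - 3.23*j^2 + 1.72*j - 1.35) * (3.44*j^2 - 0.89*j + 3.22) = -8.8752*j^5 - 8.815*j^4 + 0.483899999999998*j^3 - 16.5754*j^2 + 6.7399*j - 4.347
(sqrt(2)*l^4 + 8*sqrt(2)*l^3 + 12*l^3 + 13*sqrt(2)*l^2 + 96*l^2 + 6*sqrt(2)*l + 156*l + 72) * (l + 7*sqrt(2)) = sqrt(2)*l^5 + 8*sqrt(2)*l^4 + 26*l^4 + 97*sqrt(2)*l^3 + 208*l^3 + 338*l^2 + 678*sqrt(2)*l^2 + 156*l + 1092*sqrt(2)*l + 504*sqrt(2)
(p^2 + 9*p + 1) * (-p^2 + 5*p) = -p^4 - 4*p^3 + 44*p^2 + 5*p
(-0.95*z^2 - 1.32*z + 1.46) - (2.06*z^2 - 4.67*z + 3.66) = -3.01*z^2 + 3.35*z - 2.2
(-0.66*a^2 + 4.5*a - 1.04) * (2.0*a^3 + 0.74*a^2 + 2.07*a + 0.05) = -1.32*a^5 + 8.5116*a^4 - 0.1162*a^3 + 8.5124*a^2 - 1.9278*a - 0.052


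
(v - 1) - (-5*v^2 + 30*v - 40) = 5*v^2 - 29*v + 39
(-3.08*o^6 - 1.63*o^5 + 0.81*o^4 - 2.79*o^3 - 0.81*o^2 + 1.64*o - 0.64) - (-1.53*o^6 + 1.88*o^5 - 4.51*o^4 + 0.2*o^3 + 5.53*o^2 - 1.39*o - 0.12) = -1.55*o^6 - 3.51*o^5 + 5.32*o^4 - 2.99*o^3 - 6.34*o^2 + 3.03*o - 0.52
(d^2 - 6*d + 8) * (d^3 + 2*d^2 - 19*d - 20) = d^5 - 4*d^4 - 23*d^3 + 110*d^2 - 32*d - 160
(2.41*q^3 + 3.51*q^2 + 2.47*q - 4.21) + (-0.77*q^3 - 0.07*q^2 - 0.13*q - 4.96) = 1.64*q^3 + 3.44*q^2 + 2.34*q - 9.17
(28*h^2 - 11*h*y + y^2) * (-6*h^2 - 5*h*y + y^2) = -168*h^4 - 74*h^3*y + 77*h^2*y^2 - 16*h*y^3 + y^4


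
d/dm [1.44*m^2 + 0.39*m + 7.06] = 2.88*m + 0.39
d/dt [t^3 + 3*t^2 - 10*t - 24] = 3*t^2 + 6*t - 10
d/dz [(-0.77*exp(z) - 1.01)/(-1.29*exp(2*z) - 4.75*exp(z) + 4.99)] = (-(0.77*exp(z) + 1.01)*(2.58*exp(z) + 4.75) + 0.9933*exp(2*z) + 3.6575*exp(z) - 3.8423)*exp(z)/(1.29*exp(2*z) + 4.75*exp(z) - 4.99)^2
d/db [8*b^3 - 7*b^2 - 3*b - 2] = 24*b^2 - 14*b - 3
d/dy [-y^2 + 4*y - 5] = 4 - 2*y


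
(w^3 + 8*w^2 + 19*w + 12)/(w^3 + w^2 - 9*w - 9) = (w + 4)/(w - 3)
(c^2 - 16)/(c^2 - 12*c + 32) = (c + 4)/(c - 8)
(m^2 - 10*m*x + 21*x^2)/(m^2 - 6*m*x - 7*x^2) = (m - 3*x)/(m + x)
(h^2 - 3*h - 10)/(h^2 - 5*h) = (h + 2)/h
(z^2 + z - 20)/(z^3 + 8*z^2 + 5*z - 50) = (z - 4)/(z^2 + 3*z - 10)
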